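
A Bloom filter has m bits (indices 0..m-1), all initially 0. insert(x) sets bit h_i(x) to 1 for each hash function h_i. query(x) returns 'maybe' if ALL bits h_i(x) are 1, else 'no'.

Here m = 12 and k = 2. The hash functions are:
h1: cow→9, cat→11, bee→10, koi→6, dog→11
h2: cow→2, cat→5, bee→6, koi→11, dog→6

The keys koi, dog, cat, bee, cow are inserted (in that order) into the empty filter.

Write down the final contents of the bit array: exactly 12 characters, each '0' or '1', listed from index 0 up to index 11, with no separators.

Start: bits=000000000000
After insert 'koi': sets bits 6 11 -> bits=000000100001
After insert 'dog': sets bits 6 11 -> bits=000000100001
After insert 'cat': sets bits 5 11 -> bits=000001100001
After insert 'bee': sets bits 6 10 -> bits=000001100011
After insert 'cow': sets bits 2 9 -> bits=001001100111

Answer: 001001100111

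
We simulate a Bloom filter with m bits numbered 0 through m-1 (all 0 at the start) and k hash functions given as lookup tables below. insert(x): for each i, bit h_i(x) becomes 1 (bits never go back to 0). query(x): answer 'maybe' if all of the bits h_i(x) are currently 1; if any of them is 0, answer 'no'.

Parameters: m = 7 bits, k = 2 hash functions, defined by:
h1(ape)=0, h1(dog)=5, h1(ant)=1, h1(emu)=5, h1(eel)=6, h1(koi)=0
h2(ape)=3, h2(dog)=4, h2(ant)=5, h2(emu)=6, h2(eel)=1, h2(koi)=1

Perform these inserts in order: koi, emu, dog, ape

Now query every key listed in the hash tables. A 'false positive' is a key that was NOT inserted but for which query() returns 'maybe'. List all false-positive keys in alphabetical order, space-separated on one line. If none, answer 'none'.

Answer: ant eel

Derivation:
Start: bits=0000000
After insert 'koi': sets bits 0 1 -> bits=1100000
After insert 'emu': sets bits 5 6 -> bits=1100011
After insert 'dog': sets bits 4 5 -> bits=1100111
After insert 'ape': sets bits 0 3 -> bits=1101111
Not inserted: ant eel — query each against bits=1101111:
query ant: checks bit1=1, bit5=1 (all 1) -> maybe => FALSE POSITIVE
query eel: checks bit1=1, bit6=1 (all 1) -> maybe => FALSE POSITIVE
False positives (alphabetical): ant eel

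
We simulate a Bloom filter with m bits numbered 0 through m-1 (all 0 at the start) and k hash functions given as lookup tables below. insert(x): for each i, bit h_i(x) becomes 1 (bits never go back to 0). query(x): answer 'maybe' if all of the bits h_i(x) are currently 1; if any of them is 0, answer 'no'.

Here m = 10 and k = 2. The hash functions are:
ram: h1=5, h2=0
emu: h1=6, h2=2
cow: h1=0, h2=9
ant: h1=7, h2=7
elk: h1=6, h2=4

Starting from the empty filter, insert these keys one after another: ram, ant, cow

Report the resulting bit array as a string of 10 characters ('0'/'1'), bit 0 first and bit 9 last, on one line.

Start: bits=0000000000
After insert 'ram': sets bits 0 5 -> bits=1000010000
After insert 'ant': sets bits 7 -> bits=1000010100
After insert 'cow': sets bits 0 9 -> bits=1000010101

Answer: 1000010101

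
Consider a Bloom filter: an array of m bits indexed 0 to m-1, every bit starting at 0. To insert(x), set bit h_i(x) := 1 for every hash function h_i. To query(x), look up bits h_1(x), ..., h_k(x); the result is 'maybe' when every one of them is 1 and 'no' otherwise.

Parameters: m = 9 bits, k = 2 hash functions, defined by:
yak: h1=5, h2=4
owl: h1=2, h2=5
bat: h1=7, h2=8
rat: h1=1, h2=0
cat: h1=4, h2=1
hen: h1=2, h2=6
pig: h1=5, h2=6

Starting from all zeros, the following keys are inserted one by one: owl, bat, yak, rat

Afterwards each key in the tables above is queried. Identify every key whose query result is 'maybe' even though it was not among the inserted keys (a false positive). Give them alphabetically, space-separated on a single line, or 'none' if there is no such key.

Start: bits=000000000
After insert 'owl': sets bits 2 5 -> bits=001001000
After insert 'bat': sets bits 7 8 -> bits=001001011
After insert 'yak': sets bits 4 5 -> bits=001011011
After insert 'rat': sets bits 0 1 -> bits=111011011
Not inserted: cat hen pig — query each against bits=111011011:
query cat: checks bit1=1, bit4=1 (all 1) -> maybe => FALSE POSITIVE
query hen: checks bit2=1, bit6=0 (has a 0) -> no => not a false positive
query pig: checks bit5=1, bit6=0 (has a 0) -> no => not a false positive
False positives (alphabetical): cat

Answer: cat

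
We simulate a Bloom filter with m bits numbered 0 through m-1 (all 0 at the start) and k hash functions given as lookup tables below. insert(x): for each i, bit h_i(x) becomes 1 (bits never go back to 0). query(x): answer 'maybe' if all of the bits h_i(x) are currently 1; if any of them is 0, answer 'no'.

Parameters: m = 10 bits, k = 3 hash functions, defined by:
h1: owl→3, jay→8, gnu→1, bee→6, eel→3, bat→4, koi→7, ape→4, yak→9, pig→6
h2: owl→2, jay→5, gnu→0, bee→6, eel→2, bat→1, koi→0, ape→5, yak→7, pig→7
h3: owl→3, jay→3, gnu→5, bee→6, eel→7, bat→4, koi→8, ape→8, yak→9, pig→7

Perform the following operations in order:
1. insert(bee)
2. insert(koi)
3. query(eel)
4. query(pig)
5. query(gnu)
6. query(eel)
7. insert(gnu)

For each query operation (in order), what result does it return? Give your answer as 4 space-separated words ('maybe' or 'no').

Start: bits=0000000000
Op 1: insert bee -> sets bits 6 -> bits=0000001000
Op 2: insert koi -> sets bits 0 7 8 -> bits=1000001110
Op 3: query eel -> checks bit2=0, bit3=0, bit7=1 (has a 0) -> no
Op 4: query pig -> checks bit6=1, bit7=1 (all 1) -> maybe
Op 5: query gnu -> checks bit0=1, bit1=0, bit5=0 (has a 0) -> no
Op 6: query eel -> checks bit2=0, bit3=0, bit7=1 (has a 0) -> no
Op 7: insert gnu -> sets bits 0 1 5 -> bits=1100011110
Query results in order: no maybe no no

Answer: no maybe no no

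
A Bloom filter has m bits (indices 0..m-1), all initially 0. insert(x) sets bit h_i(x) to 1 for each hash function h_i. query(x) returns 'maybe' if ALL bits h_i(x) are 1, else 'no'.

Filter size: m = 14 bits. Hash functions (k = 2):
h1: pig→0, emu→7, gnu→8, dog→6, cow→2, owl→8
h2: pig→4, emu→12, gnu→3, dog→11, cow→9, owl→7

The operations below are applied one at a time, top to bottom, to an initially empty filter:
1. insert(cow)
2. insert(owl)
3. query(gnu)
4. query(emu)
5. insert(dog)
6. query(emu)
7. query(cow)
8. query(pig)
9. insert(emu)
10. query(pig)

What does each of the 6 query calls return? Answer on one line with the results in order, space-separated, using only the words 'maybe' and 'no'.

Start: bits=00000000000000
Op 1: insert cow -> sets bits 2 9 -> bits=00100000010000
Op 2: insert owl -> sets bits 7 8 -> bits=00100001110000
Op 3: query gnu -> checks bit3=0, bit8=1 (has a 0) -> no
Op 4: query emu -> checks bit7=1, bit12=0 (has a 0) -> no
Op 5: insert dog -> sets bits 6 11 -> bits=00100011110100
Op 6: query emu -> checks bit7=1, bit12=0 (has a 0) -> no
Op 7: query cow -> checks bit2=1, bit9=1 (all 1) -> maybe
Op 8: query pig -> checks bit0=0, bit4=0 (has a 0) -> no
Op 9: insert emu -> sets bits 7 12 -> bits=00100011110110
Op 10: query pig -> checks bit0=0, bit4=0 (has a 0) -> no
Query results in order: no no no maybe no no

Answer: no no no maybe no no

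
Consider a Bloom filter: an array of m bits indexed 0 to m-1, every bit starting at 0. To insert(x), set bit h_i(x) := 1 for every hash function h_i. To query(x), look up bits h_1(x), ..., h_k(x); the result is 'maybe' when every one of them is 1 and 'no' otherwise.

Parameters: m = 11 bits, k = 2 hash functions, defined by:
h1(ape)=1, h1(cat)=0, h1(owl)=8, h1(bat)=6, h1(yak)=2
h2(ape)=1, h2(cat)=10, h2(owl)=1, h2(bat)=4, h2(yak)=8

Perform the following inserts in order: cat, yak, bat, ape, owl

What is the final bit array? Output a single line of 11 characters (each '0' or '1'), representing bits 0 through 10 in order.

Answer: 11101010101

Derivation:
Start: bits=00000000000
After insert 'cat': sets bits 0 10 -> bits=10000000001
After insert 'yak': sets bits 2 8 -> bits=10100000101
After insert 'bat': sets bits 4 6 -> bits=10101010101
After insert 'ape': sets bits 1 -> bits=11101010101
After insert 'owl': sets bits 1 8 -> bits=11101010101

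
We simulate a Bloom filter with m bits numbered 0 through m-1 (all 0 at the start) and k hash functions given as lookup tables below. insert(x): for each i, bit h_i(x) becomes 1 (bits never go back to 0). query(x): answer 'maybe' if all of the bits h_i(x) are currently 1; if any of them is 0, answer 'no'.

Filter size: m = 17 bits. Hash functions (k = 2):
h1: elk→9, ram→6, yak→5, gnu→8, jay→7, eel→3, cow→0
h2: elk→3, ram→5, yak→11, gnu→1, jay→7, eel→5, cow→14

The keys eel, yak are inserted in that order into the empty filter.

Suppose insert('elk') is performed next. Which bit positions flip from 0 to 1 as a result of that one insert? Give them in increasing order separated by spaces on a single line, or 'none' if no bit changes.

Answer: 9

Derivation:
Start: bits=00000000000000000
After insert 'eel': sets bits 3 5 -> bits=00010100000000000
After insert 'yak': sets bits 5 11 -> bits=00010100000100000
insert 'elk' would touch bits 3 9; currently bit3=1, bit9=0
Bits that are 0 among those (would change 0->1): 9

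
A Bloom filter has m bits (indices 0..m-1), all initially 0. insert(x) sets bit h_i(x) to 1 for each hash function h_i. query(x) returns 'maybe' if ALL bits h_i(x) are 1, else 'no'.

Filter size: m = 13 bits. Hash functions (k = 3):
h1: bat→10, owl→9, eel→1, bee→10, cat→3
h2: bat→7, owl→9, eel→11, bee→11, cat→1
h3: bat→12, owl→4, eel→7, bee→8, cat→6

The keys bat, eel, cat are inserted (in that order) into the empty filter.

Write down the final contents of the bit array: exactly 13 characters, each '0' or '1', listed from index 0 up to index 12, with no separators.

Answer: 0101001100111

Derivation:
Start: bits=0000000000000
After insert 'bat': sets bits 7 10 12 -> bits=0000000100101
After insert 'eel': sets bits 1 7 11 -> bits=0100000100111
After insert 'cat': sets bits 1 3 6 -> bits=0101001100111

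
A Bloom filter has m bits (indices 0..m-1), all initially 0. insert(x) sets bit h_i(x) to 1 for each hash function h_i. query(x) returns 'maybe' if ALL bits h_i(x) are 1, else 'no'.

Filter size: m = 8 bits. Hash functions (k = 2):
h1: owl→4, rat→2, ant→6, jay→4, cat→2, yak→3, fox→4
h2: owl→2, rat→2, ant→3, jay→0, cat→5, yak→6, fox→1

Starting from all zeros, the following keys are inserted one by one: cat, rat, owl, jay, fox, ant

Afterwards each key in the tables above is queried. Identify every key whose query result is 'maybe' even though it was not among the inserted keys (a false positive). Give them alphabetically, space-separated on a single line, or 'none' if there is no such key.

Start: bits=00000000
After insert 'cat': sets bits 2 5 -> bits=00100100
After insert 'rat': sets bits 2 -> bits=00100100
After insert 'owl': sets bits 2 4 -> bits=00101100
After insert 'jay': sets bits 0 4 -> bits=10101100
After insert 'fox': sets bits 1 4 -> bits=11101100
After insert 'ant': sets bits 3 6 -> bits=11111110
Not inserted: yak — query each against bits=11111110:
query yak: checks bit3=1, bit6=1 (all 1) -> maybe => FALSE POSITIVE
False positives (alphabetical): yak

Answer: yak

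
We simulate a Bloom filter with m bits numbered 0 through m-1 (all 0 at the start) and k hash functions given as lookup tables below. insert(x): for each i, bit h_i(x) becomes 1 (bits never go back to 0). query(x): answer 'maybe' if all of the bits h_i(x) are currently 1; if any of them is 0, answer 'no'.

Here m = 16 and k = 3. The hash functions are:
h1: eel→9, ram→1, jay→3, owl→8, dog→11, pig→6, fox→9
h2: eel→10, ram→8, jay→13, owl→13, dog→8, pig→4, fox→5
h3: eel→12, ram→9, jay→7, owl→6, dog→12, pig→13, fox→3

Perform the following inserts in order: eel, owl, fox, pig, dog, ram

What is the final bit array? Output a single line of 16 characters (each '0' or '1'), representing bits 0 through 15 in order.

Start: bits=0000000000000000
After insert 'eel': sets bits 9 10 12 -> bits=0000000001101000
After insert 'owl': sets bits 6 8 13 -> bits=0000001011101100
After insert 'fox': sets bits 3 5 9 -> bits=0001011011101100
After insert 'pig': sets bits 4 6 13 -> bits=0001111011101100
After insert 'dog': sets bits 8 11 12 -> bits=0001111011111100
After insert 'ram': sets bits 1 8 9 -> bits=0101111011111100

Answer: 0101111011111100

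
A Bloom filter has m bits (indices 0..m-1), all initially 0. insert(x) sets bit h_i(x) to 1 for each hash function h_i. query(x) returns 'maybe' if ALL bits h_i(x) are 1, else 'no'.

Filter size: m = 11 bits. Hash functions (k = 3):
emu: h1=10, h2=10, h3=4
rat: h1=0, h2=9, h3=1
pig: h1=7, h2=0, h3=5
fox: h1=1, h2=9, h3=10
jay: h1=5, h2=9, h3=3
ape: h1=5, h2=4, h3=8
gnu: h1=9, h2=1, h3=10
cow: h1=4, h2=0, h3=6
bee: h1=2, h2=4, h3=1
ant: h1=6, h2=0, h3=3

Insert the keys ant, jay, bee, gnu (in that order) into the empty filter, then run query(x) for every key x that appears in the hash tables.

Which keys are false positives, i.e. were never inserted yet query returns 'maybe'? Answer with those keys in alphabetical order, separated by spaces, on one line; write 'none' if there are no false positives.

Answer: cow emu fox rat

Derivation:
Start: bits=00000000000
After insert 'ant': sets bits 0 3 6 -> bits=10010010000
After insert 'jay': sets bits 3 5 9 -> bits=10010110010
After insert 'bee': sets bits 1 2 4 -> bits=11111110010
After insert 'gnu': sets bits 1 9 10 -> bits=11111110011
Not inserted: ape cow emu fox pig rat — query each against bits=11111110011:
query ape: checks bit4=1, bit5=1, bit8=0 (has a 0) -> no => not a false positive
query cow: checks bit0=1, bit4=1, bit6=1 (all 1) -> maybe => FALSE POSITIVE
query emu: checks bit4=1, bit10=1 (all 1) -> maybe => FALSE POSITIVE
query fox: checks bit1=1, bit9=1, bit10=1 (all 1) -> maybe => FALSE POSITIVE
query pig: checks bit0=1, bit5=1, bit7=0 (has a 0) -> no => not a false positive
query rat: checks bit0=1, bit1=1, bit9=1 (all 1) -> maybe => FALSE POSITIVE
False positives (alphabetical): cow emu fox rat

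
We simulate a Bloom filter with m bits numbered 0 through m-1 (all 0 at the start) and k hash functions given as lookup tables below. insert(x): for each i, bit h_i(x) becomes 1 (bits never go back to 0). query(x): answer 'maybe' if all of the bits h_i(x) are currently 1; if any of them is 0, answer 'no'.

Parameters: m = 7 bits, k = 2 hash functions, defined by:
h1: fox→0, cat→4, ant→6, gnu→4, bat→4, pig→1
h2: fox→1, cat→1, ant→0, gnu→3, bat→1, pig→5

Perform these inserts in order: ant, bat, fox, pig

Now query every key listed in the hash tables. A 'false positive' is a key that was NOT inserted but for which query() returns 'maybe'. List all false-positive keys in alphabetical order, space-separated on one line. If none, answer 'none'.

Start: bits=0000000
After insert 'ant': sets bits 0 6 -> bits=1000001
After insert 'bat': sets bits 1 4 -> bits=1100101
After insert 'fox': sets bits 0 1 -> bits=1100101
After insert 'pig': sets bits 1 5 -> bits=1100111
Not inserted: cat gnu — query each against bits=1100111:
query cat: checks bit1=1, bit4=1 (all 1) -> maybe => FALSE POSITIVE
query gnu: checks bit3=0, bit4=1 (has a 0) -> no => not a false positive
False positives (alphabetical): cat

Answer: cat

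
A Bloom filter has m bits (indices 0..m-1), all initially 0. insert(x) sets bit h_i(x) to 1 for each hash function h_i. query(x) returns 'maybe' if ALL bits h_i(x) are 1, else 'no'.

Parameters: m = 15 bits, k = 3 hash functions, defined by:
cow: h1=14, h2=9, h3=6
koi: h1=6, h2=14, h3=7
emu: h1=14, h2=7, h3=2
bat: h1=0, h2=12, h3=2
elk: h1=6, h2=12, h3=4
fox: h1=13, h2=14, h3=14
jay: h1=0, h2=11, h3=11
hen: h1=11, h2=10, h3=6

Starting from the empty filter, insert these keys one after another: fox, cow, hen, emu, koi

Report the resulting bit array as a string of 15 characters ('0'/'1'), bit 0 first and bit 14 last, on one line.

Answer: 001000110111011

Derivation:
Start: bits=000000000000000
After insert 'fox': sets bits 13 14 -> bits=000000000000011
After insert 'cow': sets bits 6 9 14 -> bits=000000100100011
After insert 'hen': sets bits 6 10 11 -> bits=000000100111011
After insert 'emu': sets bits 2 7 14 -> bits=001000110111011
After insert 'koi': sets bits 6 7 14 -> bits=001000110111011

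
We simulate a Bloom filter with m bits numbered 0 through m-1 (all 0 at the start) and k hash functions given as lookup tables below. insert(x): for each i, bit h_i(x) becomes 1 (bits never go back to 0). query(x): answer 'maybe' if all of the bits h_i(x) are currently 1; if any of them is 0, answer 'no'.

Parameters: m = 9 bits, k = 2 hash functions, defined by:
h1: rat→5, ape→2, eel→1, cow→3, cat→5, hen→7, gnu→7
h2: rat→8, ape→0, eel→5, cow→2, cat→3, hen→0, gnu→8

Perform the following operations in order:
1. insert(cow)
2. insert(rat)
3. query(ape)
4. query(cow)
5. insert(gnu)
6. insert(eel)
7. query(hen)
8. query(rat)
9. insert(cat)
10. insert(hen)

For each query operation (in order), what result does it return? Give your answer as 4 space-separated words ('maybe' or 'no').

Start: bits=000000000
Op 1: insert cow -> sets bits 2 3 -> bits=001100000
Op 2: insert rat -> sets bits 5 8 -> bits=001101001
Op 3: query ape -> checks bit0=0, bit2=1 (has a 0) -> no
Op 4: query cow -> checks bit2=1, bit3=1 (all 1) -> maybe
Op 5: insert gnu -> sets bits 7 8 -> bits=001101011
Op 6: insert eel -> sets bits 1 5 -> bits=011101011
Op 7: query hen -> checks bit0=0, bit7=1 (has a 0) -> no
Op 8: query rat -> checks bit5=1, bit8=1 (all 1) -> maybe
Op 9: insert cat -> sets bits 3 5 -> bits=011101011
Op 10: insert hen -> sets bits 0 7 -> bits=111101011
Query results in order: no maybe no maybe

Answer: no maybe no maybe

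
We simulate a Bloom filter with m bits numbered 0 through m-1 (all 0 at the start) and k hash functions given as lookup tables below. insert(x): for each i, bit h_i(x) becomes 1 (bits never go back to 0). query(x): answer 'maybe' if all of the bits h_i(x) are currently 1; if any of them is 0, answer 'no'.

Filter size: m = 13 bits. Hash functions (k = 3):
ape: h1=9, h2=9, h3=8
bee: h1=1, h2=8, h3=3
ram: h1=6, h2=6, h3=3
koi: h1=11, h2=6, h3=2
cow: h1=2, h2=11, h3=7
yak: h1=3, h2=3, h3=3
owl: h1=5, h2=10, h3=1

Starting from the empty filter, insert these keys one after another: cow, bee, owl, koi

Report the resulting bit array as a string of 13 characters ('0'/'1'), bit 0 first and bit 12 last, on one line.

Answer: 0111011110110

Derivation:
Start: bits=0000000000000
After insert 'cow': sets bits 2 7 11 -> bits=0010000100010
After insert 'bee': sets bits 1 3 8 -> bits=0111000110010
After insert 'owl': sets bits 1 5 10 -> bits=0111010110110
After insert 'koi': sets bits 2 6 11 -> bits=0111011110110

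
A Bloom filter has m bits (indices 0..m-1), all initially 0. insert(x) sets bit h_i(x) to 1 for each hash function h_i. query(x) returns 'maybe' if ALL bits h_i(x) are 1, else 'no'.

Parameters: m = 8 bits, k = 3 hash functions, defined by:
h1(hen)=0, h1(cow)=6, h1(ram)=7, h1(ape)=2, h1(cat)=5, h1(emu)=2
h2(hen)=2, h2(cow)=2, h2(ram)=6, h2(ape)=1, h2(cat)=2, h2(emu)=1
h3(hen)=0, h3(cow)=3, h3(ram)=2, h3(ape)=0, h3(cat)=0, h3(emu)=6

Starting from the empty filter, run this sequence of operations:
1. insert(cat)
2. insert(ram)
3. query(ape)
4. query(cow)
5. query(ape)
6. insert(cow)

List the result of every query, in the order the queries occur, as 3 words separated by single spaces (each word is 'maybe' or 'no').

Answer: no no no

Derivation:
Start: bits=00000000
Op 1: insert cat -> sets bits 0 2 5 -> bits=10100100
Op 2: insert ram -> sets bits 2 6 7 -> bits=10100111
Op 3: query ape -> checks bit0=1, bit1=0, bit2=1 (has a 0) -> no
Op 4: query cow -> checks bit2=1, bit3=0, bit6=1 (has a 0) -> no
Op 5: query ape -> checks bit0=1, bit1=0, bit2=1 (has a 0) -> no
Op 6: insert cow -> sets bits 2 3 6 -> bits=10110111
Query results in order: no no no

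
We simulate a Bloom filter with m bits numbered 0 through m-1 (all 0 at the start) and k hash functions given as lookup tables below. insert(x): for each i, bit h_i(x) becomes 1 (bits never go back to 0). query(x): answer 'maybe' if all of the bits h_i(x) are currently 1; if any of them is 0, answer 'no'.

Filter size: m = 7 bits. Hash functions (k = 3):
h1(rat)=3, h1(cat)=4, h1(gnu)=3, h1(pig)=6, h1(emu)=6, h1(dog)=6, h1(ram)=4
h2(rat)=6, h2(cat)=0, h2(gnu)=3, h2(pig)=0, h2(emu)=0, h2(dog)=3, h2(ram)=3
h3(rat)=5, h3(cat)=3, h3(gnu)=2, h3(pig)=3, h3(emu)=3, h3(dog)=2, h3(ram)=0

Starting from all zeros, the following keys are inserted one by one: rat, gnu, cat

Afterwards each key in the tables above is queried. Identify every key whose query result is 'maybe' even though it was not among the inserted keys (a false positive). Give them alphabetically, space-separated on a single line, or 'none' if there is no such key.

Start: bits=0000000
After insert 'rat': sets bits 3 5 6 -> bits=0001011
After insert 'gnu': sets bits 2 3 -> bits=0011011
After insert 'cat': sets bits 0 3 4 -> bits=1011111
Not inserted: dog emu pig ram — query each against bits=1011111:
query dog: checks bit2=1, bit3=1, bit6=1 (all 1) -> maybe => FALSE POSITIVE
query emu: checks bit0=1, bit3=1, bit6=1 (all 1) -> maybe => FALSE POSITIVE
query pig: checks bit0=1, bit3=1, bit6=1 (all 1) -> maybe => FALSE POSITIVE
query ram: checks bit0=1, bit3=1, bit4=1 (all 1) -> maybe => FALSE POSITIVE
False positives (alphabetical): dog emu pig ram

Answer: dog emu pig ram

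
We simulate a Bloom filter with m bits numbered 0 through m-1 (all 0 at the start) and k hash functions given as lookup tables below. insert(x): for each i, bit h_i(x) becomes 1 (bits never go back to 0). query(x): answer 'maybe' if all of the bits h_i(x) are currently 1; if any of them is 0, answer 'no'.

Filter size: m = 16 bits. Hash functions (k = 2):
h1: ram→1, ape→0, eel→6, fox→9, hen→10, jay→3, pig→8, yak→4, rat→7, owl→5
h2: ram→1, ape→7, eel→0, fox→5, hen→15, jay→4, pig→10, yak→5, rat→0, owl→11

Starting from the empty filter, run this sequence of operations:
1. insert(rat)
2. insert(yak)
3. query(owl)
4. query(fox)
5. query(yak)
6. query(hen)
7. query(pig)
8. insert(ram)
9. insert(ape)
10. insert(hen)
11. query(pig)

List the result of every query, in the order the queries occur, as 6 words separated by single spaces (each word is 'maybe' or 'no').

Start: bits=0000000000000000
Op 1: insert rat -> sets bits 0 7 -> bits=1000000100000000
Op 2: insert yak -> sets bits 4 5 -> bits=1000110100000000
Op 3: query owl -> checks bit5=1, bit11=0 (has a 0) -> no
Op 4: query fox -> checks bit5=1, bit9=0 (has a 0) -> no
Op 5: query yak -> checks bit4=1, bit5=1 (all 1) -> maybe
Op 6: query hen -> checks bit10=0, bit15=0 (has a 0) -> no
Op 7: query pig -> checks bit8=0, bit10=0 (has a 0) -> no
Op 8: insert ram -> sets bits 1 -> bits=1100110100000000
Op 9: insert ape -> sets bits 0 7 -> bits=1100110100000000
Op 10: insert hen -> sets bits 10 15 -> bits=1100110100100001
Op 11: query pig -> checks bit8=0, bit10=1 (has a 0) -> no
Query results in order: no no maybe no no no

Answer: no no maybe no no no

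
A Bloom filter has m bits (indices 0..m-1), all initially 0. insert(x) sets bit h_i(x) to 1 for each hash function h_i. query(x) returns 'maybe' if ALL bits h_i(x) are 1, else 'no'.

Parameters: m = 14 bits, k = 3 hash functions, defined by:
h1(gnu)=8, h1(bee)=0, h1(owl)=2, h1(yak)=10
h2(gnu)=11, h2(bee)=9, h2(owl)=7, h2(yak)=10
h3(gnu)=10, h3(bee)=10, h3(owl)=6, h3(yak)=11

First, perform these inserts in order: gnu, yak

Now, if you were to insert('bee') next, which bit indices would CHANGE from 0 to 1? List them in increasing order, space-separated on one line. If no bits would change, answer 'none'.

Answer: 0 9

Derivation:
Start: bits=00000000000000
After insert 'gnu': sets bits 8 10 11 -> bits=00000000101100
After insert 'yak': sets bits 10 11 -> bits=00000000101100
insert 'bee' would touch bits 0 9 10; currently bit0=0, bit9=0, bit10=1
Bits that are 0 among those (would change 0->1): 0 9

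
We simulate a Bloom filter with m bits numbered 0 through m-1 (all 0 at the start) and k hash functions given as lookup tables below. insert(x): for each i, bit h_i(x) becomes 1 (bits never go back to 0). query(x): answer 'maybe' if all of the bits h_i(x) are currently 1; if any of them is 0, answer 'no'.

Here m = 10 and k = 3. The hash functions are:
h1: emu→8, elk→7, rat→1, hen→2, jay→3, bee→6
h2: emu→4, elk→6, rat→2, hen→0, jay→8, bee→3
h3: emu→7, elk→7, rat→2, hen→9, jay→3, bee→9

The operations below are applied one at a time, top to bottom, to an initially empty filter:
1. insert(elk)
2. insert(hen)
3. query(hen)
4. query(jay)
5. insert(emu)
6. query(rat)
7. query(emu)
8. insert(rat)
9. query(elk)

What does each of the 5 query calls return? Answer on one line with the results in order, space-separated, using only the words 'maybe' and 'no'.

Start: bits=0000000000
Op 1: insert elk -> sets bits 6 7 -> bits=0000001100
Op 2: insert hen -> sets bits 0 2 9 -> bits=1010001101
Op 3: query hen -> checks bit0=1, bit2=1, bit9=1 (all 1) -> maybe
Op 4: query jay -> checks bit3=0, bit8=0 (has a 0) -> no
Op 5: insert emu -> sets bits 4 7 8 -> bits=1010101111
Op 6: query rat -> checks bit1=0, bit2=1 (has a 0) -> no
Op 7: query emu -> checks bit4=1, bit7=1, bit8=1 (all 1) -> maybe
Op 8: insert rat -> sets bits 1 2 -> bits=1110101111
Op 9: query elk -> checks bit6=1, bit7=1 (all 1) -> maybe
Query results in order: maybe no no maybe maybe

Answer: maybe no no maybe maybe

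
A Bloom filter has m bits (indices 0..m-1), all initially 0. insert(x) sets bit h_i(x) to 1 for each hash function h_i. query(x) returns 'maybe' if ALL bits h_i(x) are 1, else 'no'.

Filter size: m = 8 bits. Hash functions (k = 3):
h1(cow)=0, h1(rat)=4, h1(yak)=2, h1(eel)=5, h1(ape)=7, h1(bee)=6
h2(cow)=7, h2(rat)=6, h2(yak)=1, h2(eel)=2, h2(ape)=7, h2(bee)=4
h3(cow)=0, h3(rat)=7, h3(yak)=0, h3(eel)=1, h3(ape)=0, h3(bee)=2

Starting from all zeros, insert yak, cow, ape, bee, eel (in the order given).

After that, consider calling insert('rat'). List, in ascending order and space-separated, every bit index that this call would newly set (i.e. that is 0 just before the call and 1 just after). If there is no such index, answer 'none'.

Answer: none

Derivation:
Start: bits=00000000
After insert 'yak': sets bits 0 1 2 -> bits=11100000
After insert 'cow': sets bits 0 7 -> bits=11100001
After insert 'ape': sets bits 0 7 -> bits=11100001
After insert 'bee': sets bits 2 4 6 -> bits=11101011
After insert 'eel': sets bits 1 2 5 -> bits=11101111
insert 'rat' would touch bits 4 6 7; currently bit4=1, bit6=1, bit7=1
Bits that are 0 among those (would change 0->1): none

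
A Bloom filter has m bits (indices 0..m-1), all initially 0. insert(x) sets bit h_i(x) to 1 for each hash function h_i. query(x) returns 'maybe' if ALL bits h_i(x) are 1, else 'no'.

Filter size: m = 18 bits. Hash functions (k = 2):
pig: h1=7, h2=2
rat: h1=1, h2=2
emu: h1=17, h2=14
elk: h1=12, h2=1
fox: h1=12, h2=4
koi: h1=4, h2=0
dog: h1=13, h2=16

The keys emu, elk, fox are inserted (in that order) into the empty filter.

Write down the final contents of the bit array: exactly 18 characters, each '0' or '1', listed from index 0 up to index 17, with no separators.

Start: bits=000000000000000000
After insert 'emu': sets bits 14 17 -> bits=000000000000001001
After insert 'elk': sets bits 1 12 -> bits=010000000000101001
After insert 'fox': sets bits 4 12 -> bits=010010000000101001

Answer: 010010000000101001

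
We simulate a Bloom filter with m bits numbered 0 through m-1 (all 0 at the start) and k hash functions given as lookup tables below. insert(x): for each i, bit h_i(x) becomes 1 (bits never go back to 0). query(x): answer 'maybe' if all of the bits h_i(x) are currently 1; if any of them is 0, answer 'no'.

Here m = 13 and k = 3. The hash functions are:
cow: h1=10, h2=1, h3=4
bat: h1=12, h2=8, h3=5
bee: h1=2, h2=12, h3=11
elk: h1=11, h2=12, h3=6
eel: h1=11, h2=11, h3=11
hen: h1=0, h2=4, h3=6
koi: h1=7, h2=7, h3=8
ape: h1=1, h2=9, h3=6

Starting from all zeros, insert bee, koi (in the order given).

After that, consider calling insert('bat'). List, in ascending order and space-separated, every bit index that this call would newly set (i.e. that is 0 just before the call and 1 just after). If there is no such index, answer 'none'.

Answer: 5

Derivation:
Start: bits=0000000000000
After insert 'bee': sets bits 2 11 12 -> bits=0010000000011
After insert 'koi': sets bits 7 8 -> bits=0010000110011
insert 'bat' would touch bits 5 8 12; currently bit5=0, bit8=1, bit12=1
Bits that are 0 among those (would change 0->1): 5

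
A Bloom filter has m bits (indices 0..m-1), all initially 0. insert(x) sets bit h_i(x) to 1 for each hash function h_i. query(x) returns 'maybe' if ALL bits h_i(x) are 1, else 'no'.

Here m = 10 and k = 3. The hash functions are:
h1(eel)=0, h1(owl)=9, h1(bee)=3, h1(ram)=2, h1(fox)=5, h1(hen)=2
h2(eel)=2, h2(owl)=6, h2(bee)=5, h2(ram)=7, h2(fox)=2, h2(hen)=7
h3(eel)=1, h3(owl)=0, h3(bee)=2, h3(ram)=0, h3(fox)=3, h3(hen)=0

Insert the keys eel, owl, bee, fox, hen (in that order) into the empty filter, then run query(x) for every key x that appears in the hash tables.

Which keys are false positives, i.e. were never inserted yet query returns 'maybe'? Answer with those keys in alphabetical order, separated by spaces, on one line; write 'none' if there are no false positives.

Start: bits=0000000000
After insert 'eel': sets bits 0 1 2 -> bits=1110000000
After insert 'owl': sets bits 0 6 9 -> bits=1110001001
After insert 'bee': sets bits 2 3 5 -> bits=1111011001
After insert 'fox': sets bits 2 3 5 -> bits=1111011001
After insert 'hen': sets bits 0 2 7 -> bits=1111011101
Not inserted: ram — query each against bits=1111011101:
query ram: checks bit0=1, bit2=1, bit7=1 (all 1) -> maybe => FALSE POSITIVE
False positives (alphabetical): ram

Answer: ram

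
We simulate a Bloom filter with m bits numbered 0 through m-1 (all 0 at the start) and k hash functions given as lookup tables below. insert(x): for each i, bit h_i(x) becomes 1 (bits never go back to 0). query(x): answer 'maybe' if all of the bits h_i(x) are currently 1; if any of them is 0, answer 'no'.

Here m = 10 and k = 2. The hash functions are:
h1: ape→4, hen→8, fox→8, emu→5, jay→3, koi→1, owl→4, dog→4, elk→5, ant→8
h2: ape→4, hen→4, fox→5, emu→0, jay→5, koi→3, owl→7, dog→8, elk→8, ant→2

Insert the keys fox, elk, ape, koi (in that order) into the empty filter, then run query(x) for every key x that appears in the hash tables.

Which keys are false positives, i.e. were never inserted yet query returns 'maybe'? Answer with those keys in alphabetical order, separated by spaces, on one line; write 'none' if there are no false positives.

Start: bits=0000000000
After insert 'fox': sets bits 5 8 -> bits=0000010010
After insert 'elk': sets bits 5 8 -> bits=0000010010
After insert 'ape': sets bits 4 -> bits=0000110010
After insert 'koi': sets bits 1 3 -> bits=0101110010
Not inserted: ant dog emu hen jay owl — query each against bits=0101110010:
query ant: checks bit2=0, bit8=1 (has a 0) -> no => not a false positive
query dog: checks bit4=1, bit8=1 (all 1) -> maybe => FALSE POSITIVE
query emu: checks bit0=0, bit5=1 (has a 0) -> no => not a false positive
query hen: checks bit4=1, bit8=1 (all 1) -> maybe => FALSE POSITIVE
query jay: checks bit3=1, bit5=1 (all 1) -> maybe => FALSE POSITIVE
query owl: checks bit4=1, bit7=0 (has a 0) -> no => not a false positive
False positives (alphabetical): dog hen jay

Answer: dog hen jay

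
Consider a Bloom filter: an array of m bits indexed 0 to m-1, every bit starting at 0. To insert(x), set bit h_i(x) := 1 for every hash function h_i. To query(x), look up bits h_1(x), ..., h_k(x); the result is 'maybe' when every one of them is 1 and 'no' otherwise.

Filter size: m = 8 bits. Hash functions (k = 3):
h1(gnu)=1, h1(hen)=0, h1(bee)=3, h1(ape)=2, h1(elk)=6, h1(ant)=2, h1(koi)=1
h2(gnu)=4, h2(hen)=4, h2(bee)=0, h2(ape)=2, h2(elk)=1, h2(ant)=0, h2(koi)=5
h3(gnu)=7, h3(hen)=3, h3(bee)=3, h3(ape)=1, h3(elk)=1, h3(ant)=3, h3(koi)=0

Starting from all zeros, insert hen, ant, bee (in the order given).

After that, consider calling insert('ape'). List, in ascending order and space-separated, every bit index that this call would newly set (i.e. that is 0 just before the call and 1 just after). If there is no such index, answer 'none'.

Start: bits=00000000
After insert 'hen': sets bits 0 3 4 -> bits=10011000
After insert 'ant': sets bits 0 2 3 -> bits=10111000
After insert 'bee': sets bits 0 3 -> bits=10111000
insert 'ape' would touch bits 1 2; currently bit1=0, bit2=1
Bits that are 0 among those (would change 0->1): 1

Answer: 1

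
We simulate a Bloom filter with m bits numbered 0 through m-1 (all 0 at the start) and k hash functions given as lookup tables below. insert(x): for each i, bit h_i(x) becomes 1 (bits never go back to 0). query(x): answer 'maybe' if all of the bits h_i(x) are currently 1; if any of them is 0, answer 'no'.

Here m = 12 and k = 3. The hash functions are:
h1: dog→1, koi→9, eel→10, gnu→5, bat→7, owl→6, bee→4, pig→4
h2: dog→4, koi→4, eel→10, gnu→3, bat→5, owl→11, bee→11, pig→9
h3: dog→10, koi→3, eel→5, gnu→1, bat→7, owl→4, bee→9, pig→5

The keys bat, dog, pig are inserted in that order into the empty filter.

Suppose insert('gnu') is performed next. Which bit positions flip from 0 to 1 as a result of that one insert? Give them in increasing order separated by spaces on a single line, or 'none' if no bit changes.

Start: bits=000000000000
After insert 'bat': sets bits 5 7 -> bits=000001010000
After insert 'dog': sets bits 1 4 10 -> bits=010011010010
After insert 'pig': sets bits 4 5 9 -> bits=010011010110
insert 'gnu' would touch bits 1 3 5; currently bit1=1, bit3=0, bit5=1
Bits that are 0 among those (would change 0->1): 3

Answer: 3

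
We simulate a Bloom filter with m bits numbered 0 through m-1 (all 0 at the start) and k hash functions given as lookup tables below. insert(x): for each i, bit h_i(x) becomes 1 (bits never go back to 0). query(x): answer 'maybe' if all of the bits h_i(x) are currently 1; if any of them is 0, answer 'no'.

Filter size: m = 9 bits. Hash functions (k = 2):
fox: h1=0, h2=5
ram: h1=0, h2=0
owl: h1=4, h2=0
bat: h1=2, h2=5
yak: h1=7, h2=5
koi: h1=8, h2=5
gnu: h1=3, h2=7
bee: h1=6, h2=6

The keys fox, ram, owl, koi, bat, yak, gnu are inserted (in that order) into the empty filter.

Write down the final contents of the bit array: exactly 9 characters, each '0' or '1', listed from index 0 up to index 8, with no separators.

Answer: 101111011

Derivation:
Start: bits=000000000
After insert 'fox': sets bits 0 5 -> bits=100001000
After insert 'ram': sets bits 0 -> bits=100001000
After insert 'owl': sets bits 0 4 -> bits=100011000
After insert 'koi': sets bits 5 8 -> bits=100011001
After insert 'bat': sets bits 2 5 -> bits=101011001
After insert 'yak': sets bits 5 7 -> bits=101011011
After insert 'gnu': sets bits 3 7 -> bits=101111011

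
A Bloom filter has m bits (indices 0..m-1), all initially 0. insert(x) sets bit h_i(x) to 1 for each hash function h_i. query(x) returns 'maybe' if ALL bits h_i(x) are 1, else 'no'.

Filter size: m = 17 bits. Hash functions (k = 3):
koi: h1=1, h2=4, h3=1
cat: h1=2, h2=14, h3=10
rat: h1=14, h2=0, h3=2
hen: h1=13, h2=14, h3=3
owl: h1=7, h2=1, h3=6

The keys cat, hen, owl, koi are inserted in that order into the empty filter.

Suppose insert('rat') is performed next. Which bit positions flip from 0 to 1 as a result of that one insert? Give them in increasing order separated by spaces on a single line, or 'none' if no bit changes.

Answer: 0

Derivation:
Start: bits=00000000000000000
After insert 'cat': sets bits 2 10 14 -> bits=00100000001000100
After insert 'hen': sets bits 3 13 14 -> bits=00110000001001100
After insert 'owl': sets bits 1 6 7 -> bits=01110011001001100
After insert 'koi': sets bits 1 4 -> bits=01111011001001100
insert 'rat' would touch bits 0 2 14; currently bit0=0, bit2=1, bit14=1
Bits that are 0 among those (would change 0->1): 0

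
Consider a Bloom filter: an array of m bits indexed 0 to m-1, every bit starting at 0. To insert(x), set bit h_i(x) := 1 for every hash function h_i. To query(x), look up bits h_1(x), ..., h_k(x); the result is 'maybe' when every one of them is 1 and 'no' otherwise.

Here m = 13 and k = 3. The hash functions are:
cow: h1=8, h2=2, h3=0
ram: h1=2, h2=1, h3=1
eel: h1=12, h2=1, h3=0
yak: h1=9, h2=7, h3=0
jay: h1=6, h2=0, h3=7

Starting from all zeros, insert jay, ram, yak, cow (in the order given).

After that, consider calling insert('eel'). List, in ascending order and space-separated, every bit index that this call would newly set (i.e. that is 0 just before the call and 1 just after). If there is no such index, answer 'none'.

Start: bits=0000000000000
After insert 'jay': sets bits 0 6 7 -> bits=1000001100000
After insert 'ram': sets bits 1 2 -> bits=1110001100000
After insert 'yak': sets bits 0 7 9 -> bits=1110001101000
After insert 'cow': sets bits 0 2 8 -> bits=1110001111000
insert 'eel' would touch bits 0 1 12; currently bit0=1, bit1=1, bit12=0
Bits that are 0 among those (would change 0->1): 12

Answer: 12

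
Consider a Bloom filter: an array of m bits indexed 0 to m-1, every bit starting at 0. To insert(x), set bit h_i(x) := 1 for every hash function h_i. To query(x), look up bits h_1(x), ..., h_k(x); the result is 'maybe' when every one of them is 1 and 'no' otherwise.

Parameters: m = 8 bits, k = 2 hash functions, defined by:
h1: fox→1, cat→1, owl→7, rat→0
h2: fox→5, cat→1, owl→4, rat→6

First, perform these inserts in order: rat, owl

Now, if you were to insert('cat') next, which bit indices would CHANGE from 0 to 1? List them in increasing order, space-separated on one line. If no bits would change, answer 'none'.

Start: bits=00000000
After insert 'rat': sets bits 0 6 -> bits=10000010
After insert 'owl': sets bits 4 7 -> bits=10001011
insert 'cat' would touch bits 1; currently bit1=0
Bits that are 0 among those (would change 0->1): 1

Answer: 1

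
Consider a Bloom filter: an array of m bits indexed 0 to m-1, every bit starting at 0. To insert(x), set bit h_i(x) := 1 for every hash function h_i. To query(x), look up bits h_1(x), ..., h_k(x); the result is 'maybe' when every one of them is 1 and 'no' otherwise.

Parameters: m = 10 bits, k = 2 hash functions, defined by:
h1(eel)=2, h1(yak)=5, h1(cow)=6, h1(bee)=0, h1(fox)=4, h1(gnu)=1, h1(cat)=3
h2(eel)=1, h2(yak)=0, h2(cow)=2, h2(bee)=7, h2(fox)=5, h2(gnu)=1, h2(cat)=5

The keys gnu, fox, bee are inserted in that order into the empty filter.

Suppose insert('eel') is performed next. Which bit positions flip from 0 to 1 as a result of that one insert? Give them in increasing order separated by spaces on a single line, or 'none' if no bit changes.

Answer: 2

Derivation:
Start: bits=0000000000
After insert 'gnu': sets bits 1 -> bits=0100000000
After insert 'fox': sets bits 4 5 -> bits=0100110000
After insert 'bee': sets bits 0 7 -> bits=1100110100
insert 'eel' would touch bits 1 2; currently bit1=1, bit2=0
Bits that are 0 among those (would change 0->1): 2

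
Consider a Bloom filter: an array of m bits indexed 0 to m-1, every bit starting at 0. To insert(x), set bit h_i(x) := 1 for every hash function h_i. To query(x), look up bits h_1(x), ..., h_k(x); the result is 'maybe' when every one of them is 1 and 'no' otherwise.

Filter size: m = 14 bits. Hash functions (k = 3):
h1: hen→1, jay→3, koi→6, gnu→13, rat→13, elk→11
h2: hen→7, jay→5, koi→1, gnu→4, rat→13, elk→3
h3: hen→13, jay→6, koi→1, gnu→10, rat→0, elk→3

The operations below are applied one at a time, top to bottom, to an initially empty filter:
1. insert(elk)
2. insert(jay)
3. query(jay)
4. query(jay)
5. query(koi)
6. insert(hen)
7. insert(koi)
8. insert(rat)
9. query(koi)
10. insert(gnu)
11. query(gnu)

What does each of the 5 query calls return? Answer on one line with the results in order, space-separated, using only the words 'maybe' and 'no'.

Start: bits=00000000000000
Op 1: insert elk -> sets bits 3 11 -> bits=00010000000100
Op 2: insert jay -> sets bits 3 5 6 -> bits=00010110000100
Op 3: query jay -> checks bit3=1, bit5=1, bit6=1 (all 1) -> maybe
Op 4: query jay -> checks bit3=1, bit5=1, bit6=1 (all 1) -> maybe
Op 5: query koi -> checks bit1=0, bit6=1 (has a 0) -> no
Op 6: insert hen -> sets bits 1 7 13 -> bits=01010111000101
Op 7: insert koi -> sets bits 1 6 -> bits=01010111000101
Op 8: insert rat -> sets bits 0 13 -> bits=11010111000101
Op 9: query koi -> checks bit1=1, bit6=1 (all 1) -> maybe
Op 10: insert gnu -> sets bits 4 10 13 -> bits=11011111001101
Op 11: query gnu -> checks bit4=1, bit10=1, bit13=1 (all 1) -> maybe
Query results in order: maybe maybe no maybe maybe

Answer: maybe maybe no maybe maybe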